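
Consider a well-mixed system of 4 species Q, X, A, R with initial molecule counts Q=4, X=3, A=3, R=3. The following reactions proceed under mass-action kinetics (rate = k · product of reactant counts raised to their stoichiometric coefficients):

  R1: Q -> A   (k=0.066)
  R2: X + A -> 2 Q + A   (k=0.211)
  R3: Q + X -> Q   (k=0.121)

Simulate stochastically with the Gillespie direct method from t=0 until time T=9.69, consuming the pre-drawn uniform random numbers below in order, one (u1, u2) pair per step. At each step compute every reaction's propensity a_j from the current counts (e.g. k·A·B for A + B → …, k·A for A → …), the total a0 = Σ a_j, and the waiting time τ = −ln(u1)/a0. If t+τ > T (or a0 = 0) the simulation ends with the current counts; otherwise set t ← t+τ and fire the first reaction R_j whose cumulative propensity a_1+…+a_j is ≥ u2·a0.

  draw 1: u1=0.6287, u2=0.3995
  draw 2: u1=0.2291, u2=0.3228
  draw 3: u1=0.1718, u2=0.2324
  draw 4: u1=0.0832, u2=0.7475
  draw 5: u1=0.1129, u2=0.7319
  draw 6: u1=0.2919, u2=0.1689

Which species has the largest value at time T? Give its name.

Dominant species at T: Q

t=0.000: Q=4 X=3 A=3 R=3
Draw 1: a1=0.264, a2=1.899, a3=1.452, a0=3.615; τ=−ln(0.6287)/3.615=0.128 → t=0.128; u2·a0=0.3995·3.615=1.444; a1=0.264 < 1.444 ≤ a1+a2=2.163 → R2 fires; Q=6 X=2 A=3 R=3
Draw 2: a1=0.396, a2=1.266, a3=1.452, a0=3.114; τ=−ln(0.2291)/3.114=0.473 → t=0.602; u2·a0=0.3228·3.114=1.005; a1=0.396 < 1.005 ≤ a1+a2=1.662 → R2 fires; Q=8 X=1 A=3 R=3
Draw 3: a1=0.528, a2=0.633, a3=0.968, a0=2.129; τ=−ln(0.1718)/2.129=0.827 → t=1.429; u2·a0=0.2324·2.129=0.495 ≤ a1=0.528 → R1 fires; Q=7 X=1 A=4 R=3
Draw 4: a1=0.462, a2=0.844, a3=0.847, a0=2.153; τ=−ln(0.0832)/2.153=1.155 → t=2.584; u2·a0=0.7475·2.153=1.609; a1+a2=1.306 < 1.609 ≤ a1+…+a3=2.153 → R3 fires; Q=7 X=0 A=4 R=3
Draw 5: a1=0.462, a2=0.000, a3=0.000, a0=0.462; τ=−ln(0.1129)/0.462=4.721 → t=7.305; u2·a0=0.7319·0.462=0.338 ≤ a1=0.462 → R1 fires; Q=6 X=0 A=5 R=3
Draw 6: a1=0.396, a2=0.000, a3=0.000, a0=0.396; τ=−ln(0.2919)/0.396=3.109 → t=10.415 > T=9.69: stop.
At T=9.69: Q=6 X=0 A=5 R=3; the largest is Q.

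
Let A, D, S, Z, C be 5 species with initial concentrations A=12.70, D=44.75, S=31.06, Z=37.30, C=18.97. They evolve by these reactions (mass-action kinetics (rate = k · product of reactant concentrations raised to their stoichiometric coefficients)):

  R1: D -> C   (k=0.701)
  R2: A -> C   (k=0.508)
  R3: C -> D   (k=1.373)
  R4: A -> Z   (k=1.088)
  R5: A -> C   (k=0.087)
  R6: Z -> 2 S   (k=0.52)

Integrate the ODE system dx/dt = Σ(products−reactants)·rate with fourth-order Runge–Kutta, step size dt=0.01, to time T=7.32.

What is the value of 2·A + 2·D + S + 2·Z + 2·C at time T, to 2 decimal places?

Value at T = 258.50

Check how each reaction changes W = 2·A + 2·D + S + 2·Z + 2·C (weight of products minus weight of reactants):
R1: D -> C: (2·1) − (2·1) = 2 − 2 = 0
R2: A -> C: (2·1) − (2·1) = 2 − 2 = 0
R3: C -> D: (2·1) − (2·1) = 2 − 2 = 0
R4: A -> Z: (2·1) − (2·1) = 2 − 2 = 0
R5: A -> C: (2·1) − (2·1) = 2 − 2 = 0
R6: Z -> 2 S: (1·2) − (2·1) = 2 − 2 = 0
Every reaction leaves W unchanged, so W is conserved and no simulation is needed: W(T) = W(0) = 2·12.70 + 2·44.75 + 31.06 + 2·37.30 + 2·18.97 = 258.50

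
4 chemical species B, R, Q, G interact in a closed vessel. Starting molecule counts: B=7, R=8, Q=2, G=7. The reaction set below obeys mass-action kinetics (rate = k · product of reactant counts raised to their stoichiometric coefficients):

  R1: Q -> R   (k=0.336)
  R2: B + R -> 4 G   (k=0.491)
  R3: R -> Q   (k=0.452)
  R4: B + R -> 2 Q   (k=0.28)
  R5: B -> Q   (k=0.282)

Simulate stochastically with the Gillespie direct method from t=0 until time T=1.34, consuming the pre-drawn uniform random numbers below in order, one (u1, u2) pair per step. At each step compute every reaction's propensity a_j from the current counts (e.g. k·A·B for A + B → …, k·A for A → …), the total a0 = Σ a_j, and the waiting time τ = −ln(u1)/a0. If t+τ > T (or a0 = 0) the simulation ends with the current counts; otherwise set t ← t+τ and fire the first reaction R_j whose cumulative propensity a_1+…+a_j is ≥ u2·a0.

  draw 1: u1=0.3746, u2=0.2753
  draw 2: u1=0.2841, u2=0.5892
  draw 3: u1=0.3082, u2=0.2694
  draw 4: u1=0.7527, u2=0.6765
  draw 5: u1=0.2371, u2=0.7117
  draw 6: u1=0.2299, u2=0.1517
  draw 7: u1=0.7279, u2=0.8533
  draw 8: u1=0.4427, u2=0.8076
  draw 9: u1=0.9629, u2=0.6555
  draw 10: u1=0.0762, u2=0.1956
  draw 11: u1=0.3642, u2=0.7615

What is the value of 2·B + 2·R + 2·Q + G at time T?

Check how each reaction changes W = 2·B + 2·R + 2·Q + G (weight of products minus weight of reactants):
R1: Q -> R: (2·1) − (2·1) = 2 − 2 = 0
R2: B + R -> 4 G: (1·4) − (2·1 + 2·1) = 4 − 4 = 0
R3: R -> Q: (2·1) − (2·1) = 2 − 2 = 0
R4: B + R -> 2 Q: (2·2) − (2·1 + 2·1) = 4 − 4 = 0
R5: B -> Q: (2·1) − (2·1) = 2 − 2 = 0
Every reaction leaves W unchanged, so W is conserved and no simulation is needed: W(T) = W(0) = 2·7 + 2·8 + 2·2 + 7 = 41

Value at T = 41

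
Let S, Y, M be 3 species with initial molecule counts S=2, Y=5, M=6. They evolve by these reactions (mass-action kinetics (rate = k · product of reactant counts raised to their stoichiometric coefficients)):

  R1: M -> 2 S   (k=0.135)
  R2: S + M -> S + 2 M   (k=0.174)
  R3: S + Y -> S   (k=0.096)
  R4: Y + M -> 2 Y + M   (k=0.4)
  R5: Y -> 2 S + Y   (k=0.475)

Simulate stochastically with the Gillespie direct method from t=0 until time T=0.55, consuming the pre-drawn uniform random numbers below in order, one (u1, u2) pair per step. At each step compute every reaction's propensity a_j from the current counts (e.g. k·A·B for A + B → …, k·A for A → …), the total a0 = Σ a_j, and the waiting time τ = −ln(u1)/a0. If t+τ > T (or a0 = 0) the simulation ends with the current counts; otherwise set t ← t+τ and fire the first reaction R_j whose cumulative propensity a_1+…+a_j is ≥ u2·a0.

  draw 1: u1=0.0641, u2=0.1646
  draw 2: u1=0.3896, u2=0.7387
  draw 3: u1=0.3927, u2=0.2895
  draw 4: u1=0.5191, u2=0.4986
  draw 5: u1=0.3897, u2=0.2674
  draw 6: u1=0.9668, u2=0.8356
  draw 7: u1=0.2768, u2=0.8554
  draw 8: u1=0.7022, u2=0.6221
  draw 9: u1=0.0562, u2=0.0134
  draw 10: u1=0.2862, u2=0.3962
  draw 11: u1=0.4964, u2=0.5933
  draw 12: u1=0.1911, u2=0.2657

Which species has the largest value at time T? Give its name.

Dominant species at T: Y

t=0.000: S=2 Y=5 M=6
Draw 1: a1=0.810, a2=2.088, a3=0.960, a4=12.000, a5=2.375, a0=18.233; τ=−ln(0.0641)/18.233=0.151 → t=0.151; u2·a0=0.1646·18.233=3.001; a1+a2=2.898 < 3.001 ≤ a1+…+a3=3.858 → R3 fires; S=2 Y=4 M=6
Draw 2: a1=0.810, a2=2.088, a3=0.768, a4=9.600, a5=1.900, a0=15.166; τ=−ln(0.3896)/15.166=0.062 → t=0.213; u2·a0=0.7387·15.166=11.203; a1+…+a3=3.666 < 11.203 ≤ a1+…+a4=13.266 → R4 fires; S=2 Y=5 M=6
Draw 3: a1=0.810, a2=2.088, a3=0.960, a4=12.000, a5=2.375, a0=18.233; τ=−ln(0.3927)/18.233=0.051 → t=0.264; u2·a0=0.2895·18.233=5.278; a1+…+a3=3.858 < 5.278 ≤ a1+…+a4=15.858 → R4 fires; S=2 Y=6 M=6
Draw 4: a1=0.810, a2=2.088, a3=1.152, a4=14.400, a5=2.850, a0=21.300; τ=−ln(0.5191)/21.300=0.031 → t=0.295; u2·a0=0.4986·21.300=10.620; a1+…+a3=4.050 < 10.620 ≤ a1+…+a4=18.450 → R4 fires; S=2 Y=7 M=6
Draw 5: a1=0.810, a2=2.088, a3=1.344, a4=16.800, a5=3.325, a0=24.367; τ=−ln(0.3897)/24.367=0.039 → t=0.334; u2·a0=0.2674·24.367=6.516; a1+…+a3=4.242 < 6.516 ≤ a1+…+a4=21.042 → R4 fires; S=2 Y=8 M=6
Draw 6: a1=0.810, a2=2.088, a3=1.536, a4=19.200, a5=3.800, a0=27.434; τ=−ln(0.9668)/27.434=0.001 → t=0.335; u2·a0=0.8356·27.434=22.924; a1+…+a3=4.434 < 22.924 ≤ a1+…+a4=23.634 → R4 fires; S=2 Y=9 M=6
Draw 7: a1=0.810, a2=2.088, a3=1.728, a4=21.600, a5=4.275, a0=30.501; τ=−ln(0.2768)/30.501=0.042 → t=0.377; u2·a0=0.8554·30.501=26.091; a1+…+a3=4.626 < 26.091 ≤ a1+…+a4=26.226 → R4 fires; S=2 Y=10 M=6
Draw 8: a1=0.810, a2=2.088, a3=1.920, a4=24.000, a5=4.750, a0=33.568; τ=−ln(0.7022)/33.568=0.011 → t=0.387; u2·a0=0.6221·33.568=20.883; a1+…+a3=4.818 < 20.883 ≤ a1+…+a4=28.818 → R4 fires; S=2 Y=11 M=6
Draw 9: a1=0.810, a2=2.088, a3=2.112, a4=26.400, a5=5.225, a0=36.635; τ=−ln(0.0562)/36.635=0.079 → t=0.466; u2·a0=0.0134·36.635=0.491 ≤ a1=0.810 → R1 fires; S=4 Y=11 M=5
Draw 10: a1=0.675, a2=3.480, a3=4.224, a4=22.000, a5=5.225, a0=35.604; τ=−ln(0.2862)/35.604=0.035 → t=0.501; u2·a0=0.3962·35.604=14.106; a1+…+a3=8.379 < 14.106 ≤ a1+…+a4=30.379 → R4 fires; S=4 Y=12 M=5
Draw 11: a1=0.675, a2=3.480, a3=4.608, a4=24.000, a5=5.700, a0=38.463; τ=−ln(0.4964)/38.463=0.018 → t=0.519; u2·a0=0.5933·38.463=22.820; a1+…+a3=8.763 < 22.820 ≤ a1+…+a4=32.763 → R4 fires; S=4 Y=13 M=5
Draw 12: a1=0.675, a2=3.480, a3=4.992, a4=26.000, a5=6.175, a0=41.322; τ=−ln(0.1911)/41.322=0.040 → t=0.559 > T=0.55: stop.
At T=0.55: S=4 Y=13 M=5; the largest is Y.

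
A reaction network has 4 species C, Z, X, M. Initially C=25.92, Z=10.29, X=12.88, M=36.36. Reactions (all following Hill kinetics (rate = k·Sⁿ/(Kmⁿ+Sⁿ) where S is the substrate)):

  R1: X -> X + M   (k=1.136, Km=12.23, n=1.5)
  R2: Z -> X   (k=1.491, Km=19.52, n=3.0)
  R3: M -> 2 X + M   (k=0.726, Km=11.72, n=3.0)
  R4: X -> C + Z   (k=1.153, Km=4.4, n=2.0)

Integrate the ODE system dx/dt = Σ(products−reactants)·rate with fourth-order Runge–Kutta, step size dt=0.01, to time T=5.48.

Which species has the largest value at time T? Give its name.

RK4 with dt=0.01: 548 steps to T=5.48. Trajectory (selected grid times):
t=0.00: C=25.92 Z=10.29 X=12.88 M=36.36
t=0.61: C=26.55 Z=10.80 X=13.23 M=36.72
t=1.22: C=27.19 Z=11.29 X=13.59 M=37.09
t=1.83: C=27.82 Z=11.78 X=13.97 M=37.47
t=2.44: C=28.47 Z=12.25 X=14.36 M=37.86
t=3.04: C=29.10 Z=12.69 X=14.76 M=38.24
t=3.65: C=29.75 Z=13.14 X=15.18 M=38.64
t=4.26: C=30.40 Z=13.57 X=15.61 M=39.04
t=4.87: C=31.05 Z=13.98 X=16.05 M=39.46
t=5.48: C=31.71 Z=14.39 X=16.51 M=39.88
At T=5.48: C=31.71 Z=14.39 X=16.51 M=39.88; the largest is M.

Dominant species at T: M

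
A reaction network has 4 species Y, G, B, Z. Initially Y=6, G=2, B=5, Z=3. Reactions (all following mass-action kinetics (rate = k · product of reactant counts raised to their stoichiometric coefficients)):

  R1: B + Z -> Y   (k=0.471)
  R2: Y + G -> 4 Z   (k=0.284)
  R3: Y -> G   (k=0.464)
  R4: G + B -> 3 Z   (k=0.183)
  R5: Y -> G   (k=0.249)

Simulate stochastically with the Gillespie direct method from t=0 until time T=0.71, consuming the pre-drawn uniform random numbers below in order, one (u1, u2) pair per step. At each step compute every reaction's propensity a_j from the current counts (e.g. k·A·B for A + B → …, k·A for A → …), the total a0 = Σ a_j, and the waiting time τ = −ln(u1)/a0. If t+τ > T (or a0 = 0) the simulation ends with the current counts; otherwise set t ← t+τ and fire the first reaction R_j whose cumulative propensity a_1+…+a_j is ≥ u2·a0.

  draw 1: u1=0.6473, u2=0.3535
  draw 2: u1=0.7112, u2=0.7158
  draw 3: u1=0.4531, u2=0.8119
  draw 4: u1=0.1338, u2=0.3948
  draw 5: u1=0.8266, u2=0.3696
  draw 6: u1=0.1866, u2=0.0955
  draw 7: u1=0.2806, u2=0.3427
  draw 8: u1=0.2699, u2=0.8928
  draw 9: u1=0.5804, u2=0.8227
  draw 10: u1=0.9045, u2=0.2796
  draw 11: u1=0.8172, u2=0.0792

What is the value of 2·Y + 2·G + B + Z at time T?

Value at T = 24

Check how each reaction changes W = 2·Y + 2·G + B + Z (weight of products minus weight of reactants):
R1: B + Z -> Y: (2·1) − (1·1 + 1·1) = 2 − 2 = 0
R2: Y + G -> 4 Z: (1·4) − (2·1 + 2·1) = 4 − 4 = 0
R3: Y -> G: (2·1) − (2·1) = 2 − 2 = 0
R4: G + B -> 3 Z: (1·3) − (2·1 + 1·1) = 3 − 3 = 0
R5: Y -> G: (2·1) − (2·1) = 2 − 2 = 0
Every reaction leaves W unchanged, so W is conserved and no simulation is needed: W(T) = W(0) = 2·6 + 2·2 + 5 + 3 = 24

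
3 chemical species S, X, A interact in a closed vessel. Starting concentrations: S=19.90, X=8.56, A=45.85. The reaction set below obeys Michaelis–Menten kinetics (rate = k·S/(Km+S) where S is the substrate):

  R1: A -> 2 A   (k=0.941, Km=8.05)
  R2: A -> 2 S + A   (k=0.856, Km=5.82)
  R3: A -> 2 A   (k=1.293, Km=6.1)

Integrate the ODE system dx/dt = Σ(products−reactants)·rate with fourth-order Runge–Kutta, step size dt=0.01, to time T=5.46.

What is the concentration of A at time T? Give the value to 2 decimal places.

A at T = 56.59

RK4 with dt=0.01: 546 steps to T=5.46. Trajectory (selected grid times):
t=0.00: S=19.90 X=8.56 A=45.85
t=0.61: S=20.83 X=8.56 A=47.04
t=1.21: S=21.74 X=8.56 A=48.21
t=1.82: S=22.68 X=8.56 A=49.40
t=2.43: S=23.61 X=8.56 A=50.60
t=3.03: S=24.53 X=8.56 A=51.78
t=3.64: S=25.47 X=8.56 A=52.98
t=4.25: S=26.42 X=8.56 A=54.19
t=4.85: S=27.34 X=8.56 A=55.38
t=5.46: S=28.29 X=8.56 A=56.59
Read off A at T=5.46: 56.59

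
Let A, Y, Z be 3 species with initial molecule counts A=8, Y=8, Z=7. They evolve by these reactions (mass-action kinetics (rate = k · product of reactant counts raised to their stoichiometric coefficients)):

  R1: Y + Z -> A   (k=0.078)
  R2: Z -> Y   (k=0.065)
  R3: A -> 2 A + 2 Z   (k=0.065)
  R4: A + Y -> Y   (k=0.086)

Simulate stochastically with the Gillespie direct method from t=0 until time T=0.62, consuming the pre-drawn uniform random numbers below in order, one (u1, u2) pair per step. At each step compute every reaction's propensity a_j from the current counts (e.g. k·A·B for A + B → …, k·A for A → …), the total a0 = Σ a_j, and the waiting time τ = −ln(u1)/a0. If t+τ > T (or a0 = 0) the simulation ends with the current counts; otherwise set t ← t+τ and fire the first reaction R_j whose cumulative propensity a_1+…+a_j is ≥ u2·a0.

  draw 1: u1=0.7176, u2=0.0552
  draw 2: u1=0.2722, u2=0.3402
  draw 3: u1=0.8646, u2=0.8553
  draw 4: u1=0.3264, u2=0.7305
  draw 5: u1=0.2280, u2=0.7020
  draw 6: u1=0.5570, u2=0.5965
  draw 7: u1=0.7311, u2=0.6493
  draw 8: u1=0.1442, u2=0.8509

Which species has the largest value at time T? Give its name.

Dominant species at T: Y

t=0.000: A=8 Y=8 Z=7
Draw 1: a1=4.368, a2=0.455, a3=0.520, a4=5.504, a0=10.847; τ=−ln(0.7176)/10.847=0.031 → t=0.031; u2·a0=0.0552·10.847=0.599 ≤ a1=4.368 → R1 fires; A=9 Y=7 Z=6
Draw 2: a1=3.276, a2=0.390, a3=0.585, a4=5.418, a0=9.669; τ=−ln(0.2722)/9.669=0.135 → t=0.165; u2·a0=0.3402·9.669=3.289; a1=3.276 < 3.289 ≤ a1+a2=3.666 → R2 fires; A=9 Y=8 Z=5
Draw 3: a1=3.120, a2=0.325, a3=0.585, a4=6.192, a0=10.222; τ=−ln(0.8646)/10.222=0.014 → t=0.179; u2·a0=0.8553·10.222=8.743; a1+…+a3=4.030 < 8.743 ≤ a1+…+a4=10.222 → R4 fires; A=8 Y=8 Z=5
Draw 4: a1=3.120, a2=0.325, a3=0.520, a4=5.504, a0=9.469; τ=−ln(0.3264)/9.469=0.118 → t=0.298; u2·a0=0.7305·9.469=6.917; a1+…+a3=3.965 < 6.917 ≤ a1+…+a4=9.469 → R4 fires; A=7 Y=8 Z=5
Draw 5: a1=3.120, a2=0.325, a3=0.455, a4=4.816, a0=8.716; τ=−ln(0.2280)/8.716=0.170 → t=0.467; u2·a0=0.7020·8.716=6.119; a1+…+a3=3.900 < 6.119 ≤ a1+…+a4=8.716 → R4 fires; A=6 Y=8 Z=5
Draw 6: a1=3.120, a2=0.325, a3=0.390, a4=4.128, a0=7.963; τ=−ln(0.5570)/7.963=0.073 → t=0.541; u2·a0=0.5965·7.963=4.750; a1+…+a3=3.835 < 4.750 ≤ a1+…+a4=7.963 → R4 fires; A=5 Y=8 Z=5
Draw 7: a1=3.120, a2=0.325, a3=0.325, a4=3.440, a0=7.210; τ=−ln(0.7311)/7.210=0.043 → t=0.584; u2·a0=0.6493·7.210=4.681; a1+…+a3=3.770 < 4.681 ≤ a1+…+a4=7.210 → R4 fires; A=4 Y=8 Z=5
Draw 8: a1=3.120, a2=0.325, a3=0.260, a4=2.752, a0=6.457; τ=−ln(0.1442)/6.457=0.300 → t=0.884 > T=0.62: stop.
At T=0.62: A=4 Y=8 Z=5; the largest is Y.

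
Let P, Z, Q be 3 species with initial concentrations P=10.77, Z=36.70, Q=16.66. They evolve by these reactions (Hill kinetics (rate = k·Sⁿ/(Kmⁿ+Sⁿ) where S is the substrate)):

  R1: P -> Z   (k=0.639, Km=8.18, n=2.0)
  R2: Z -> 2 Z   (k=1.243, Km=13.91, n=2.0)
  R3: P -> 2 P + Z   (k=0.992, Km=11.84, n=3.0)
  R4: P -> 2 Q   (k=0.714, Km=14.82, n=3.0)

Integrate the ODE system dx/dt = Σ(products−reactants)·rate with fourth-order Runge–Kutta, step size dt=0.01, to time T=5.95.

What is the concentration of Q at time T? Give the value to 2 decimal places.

Q at T = 18.77

RK4 with dt=0.01: 595 steps to T=5.95. Trajectory (selected grid times):
t=0.00: P=10.77 Z=36.70 Q=16.66
t=0.66: P=10.65 Z=37.97 Q=16.92
t=1.32: P=10.54 Z=39.23 Q=17.17
t=1.98: P=10.42 Z=40.49 Q=17.42
t=2.64: P=10.30 Z=41.75 Q=17.66
t=3.31: P=10.18 Z=43.02 Q=17.89
t=3.97: P=10.07 Z=44.27 Q=18.12
t=4.63: P=9.95 Z=45.52 Q=18.34
t=5.29: P=9.83 Z=46.77 Q=18.56
t=5.95: P=9.71 Z=48.01 Q=18.77
Read off Q at T=5.95: 18.77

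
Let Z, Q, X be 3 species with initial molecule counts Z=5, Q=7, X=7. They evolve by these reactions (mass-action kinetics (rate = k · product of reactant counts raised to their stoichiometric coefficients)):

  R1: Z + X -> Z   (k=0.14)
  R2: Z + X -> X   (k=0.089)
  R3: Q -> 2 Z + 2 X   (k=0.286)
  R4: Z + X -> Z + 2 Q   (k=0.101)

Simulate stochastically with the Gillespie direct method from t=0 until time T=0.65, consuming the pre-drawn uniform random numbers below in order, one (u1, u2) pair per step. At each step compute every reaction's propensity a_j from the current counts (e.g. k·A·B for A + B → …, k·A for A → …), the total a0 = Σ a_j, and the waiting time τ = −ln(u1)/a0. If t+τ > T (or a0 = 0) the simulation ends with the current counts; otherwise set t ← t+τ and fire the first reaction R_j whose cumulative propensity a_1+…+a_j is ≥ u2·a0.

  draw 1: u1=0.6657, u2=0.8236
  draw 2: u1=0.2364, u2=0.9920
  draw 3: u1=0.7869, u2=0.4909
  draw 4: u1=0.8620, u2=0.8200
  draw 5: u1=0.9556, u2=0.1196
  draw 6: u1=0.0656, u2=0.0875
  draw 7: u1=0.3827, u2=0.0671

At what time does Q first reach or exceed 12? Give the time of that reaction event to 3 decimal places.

t=0.000: Z=5 Q=7 X=7
Draw 1: a1=4.900, a2=3.115, a3=2.002, a4=3.535, a0=13.552; τ=−ln(0.6657)/13.552=0.030 → t=0.030; u2·a0=0.8236·13.552=11.161; a1+…+a3=10.017 < 11.161 ≤ a1+…+a4=13.552 → R4 fires; Z=5 Q=9 X=6
Draw 2: a1=4.200, a2=2.670, a3=2.574, a4=3.030, a0=12.474; τ=−ln(0.2364)/12.474=0.116 → t=0.146; u2·a0=0.9920·12.474=12.374; a1+…+a3=9.444 < 12.374 ≤ a1+…+a4=12.474 → R4 fires; Z=5 Q=11 X=5
Draw 3: a1=3.500, a2=2.225, a3=3.146, a4=2.525, a0=11.396; τ=−ln(0.7869)/11.396=0.021 → t=0.167; u2·a0=0.4909·11.396=5.594; a1=3.500 < 5.594 ≤ a1+a2=5.725 → R2 fires; Z=4 Q=11 X=5
Draw 4: a1=2.800, a2=1.780, a3=3.146, a4=2.020, a0=9.746; τ=−ln(0.8620)/9.746=0.015 → t=0.182; u2·a0=0.8200·9.746=7.992; a1+…+a3=7.726 < 7.992 ≤ a1+…+a4=9.746 → R4 fires; Z=4 Q=13 X=4
Draw 5: a1=2.240, a2=1.424, a3=3.718, a4=1.616, a0=8.998; τ=−ln(0.9556)/8.998=0.005 → t=0.187; u2·a0=0.1196·8.998=1.076 ≤ a1=2.240 → R1 fires; Z=4 Q=13 X=3
Draw 6: a1=1.680, a2=1.068, a3=3.718, a4=1.212, a0=7.678; τ=−ln(0.0656)/7.678=0.355 → t=0.542; u2·a0=0.0875·7.678=0.672 ≤ a1=1.680 → R1 fires; Z=4 Q=13 X=2
Draw 7: a1=1.120, a2=0.712, a3=3.718, a4=0.808, a0=6.358; τ=−ln(0.3827)/6.358=0.151 → t=0.693 > T=0.65: stop.
Q first becomes ≥ 12 when it reaches 13 at the event at t=0.182.

Threshold first reached at t = 0.182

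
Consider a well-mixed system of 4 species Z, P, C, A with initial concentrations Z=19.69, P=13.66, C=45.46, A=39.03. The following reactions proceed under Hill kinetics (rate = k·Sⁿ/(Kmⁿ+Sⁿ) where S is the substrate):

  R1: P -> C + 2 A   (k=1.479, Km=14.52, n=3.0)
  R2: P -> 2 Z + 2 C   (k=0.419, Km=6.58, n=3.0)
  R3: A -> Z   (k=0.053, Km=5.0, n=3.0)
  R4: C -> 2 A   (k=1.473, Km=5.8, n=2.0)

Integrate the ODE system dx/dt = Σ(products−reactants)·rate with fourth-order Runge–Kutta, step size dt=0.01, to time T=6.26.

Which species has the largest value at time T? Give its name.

RK4 with dt=0.01: 626 steps to T=6.26. Trajectory (selected grid times):
t=0.00: Z=19.69 P=13.66 C=45.46 A=39.03
t=0.70: Z=20.25 P=12.95 C=45.42 A=41.92
t=1.39: Z=20.79 P=12.29 C=45.33 A=44.69
t=2.09: Z=21.33 P=11.67 C=45.19 A=47.43
t=2.78: Z=21.85 P=11.09 C=45.01 A=50.06
t=3.48: Z=22.37 P=10.55 C=44.77 A=52.65
t=4.17: Z=22.87 P=10.05 C=44.50 A=55.15
t=4.87: Z=23.35 P=9.58 C=44.18 A=57.63
t=5.56: Z=23.82 P=9.15 C=43.83 A=60.03
t=6.26: Z=24.28 P=8.75 C=43.43 A=62.41
At T=6.26: Z=24.28 P=8.75 C=43.43 A=62.41; the largest is A.

Dominant species at T: A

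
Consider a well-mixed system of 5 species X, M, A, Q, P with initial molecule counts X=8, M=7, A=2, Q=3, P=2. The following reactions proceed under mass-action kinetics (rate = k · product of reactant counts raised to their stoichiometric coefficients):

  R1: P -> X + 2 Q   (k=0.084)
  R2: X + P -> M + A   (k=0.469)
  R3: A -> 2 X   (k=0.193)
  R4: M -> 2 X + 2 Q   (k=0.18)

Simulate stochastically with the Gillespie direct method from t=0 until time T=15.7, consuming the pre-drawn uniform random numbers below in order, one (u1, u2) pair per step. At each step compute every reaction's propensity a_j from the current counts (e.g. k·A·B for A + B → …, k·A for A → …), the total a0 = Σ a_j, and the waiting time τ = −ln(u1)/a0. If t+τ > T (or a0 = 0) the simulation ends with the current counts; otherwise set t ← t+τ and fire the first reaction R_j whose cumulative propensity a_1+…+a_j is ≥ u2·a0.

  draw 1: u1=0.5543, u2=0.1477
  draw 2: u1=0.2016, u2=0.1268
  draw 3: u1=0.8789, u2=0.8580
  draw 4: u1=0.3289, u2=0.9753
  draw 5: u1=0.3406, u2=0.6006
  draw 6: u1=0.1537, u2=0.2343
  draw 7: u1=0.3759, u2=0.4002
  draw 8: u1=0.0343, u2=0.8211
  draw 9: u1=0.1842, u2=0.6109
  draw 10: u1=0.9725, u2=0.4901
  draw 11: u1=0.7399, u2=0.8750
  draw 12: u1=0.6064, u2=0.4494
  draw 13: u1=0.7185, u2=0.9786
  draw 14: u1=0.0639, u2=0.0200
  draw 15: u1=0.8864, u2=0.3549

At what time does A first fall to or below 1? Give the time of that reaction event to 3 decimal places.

Threshold first reached at t = 7.652

t=0.000: X=8 M=7 A=2 Q=3 P=2
Draw 1: a1=0.168, a2=7.504, a3=0.386, a4=1.260, a0=9.318; τ=−ln(0.5543)/9.318=0.063 → t=0.063; u2·a0=0.1477·9.318=1.376; a1=0.168 < 1.376 ≤ a1+a2=7.672 → R2 fires; X=7 M=8 A=3 Q=3 P=1
Draw 2: a1=0.084, a2=3.283, a3=0.579, a4=1.440, a0=5.386; τ=−ln(0.2016)/5.386=0.297 → t=0.361; u2·a0=0.1268·5.386=0.683; a1=0.084 < 0.683 ≤ a1+a2=3.367 → R2 fires; X=6 M=9 A=4 Q=3 P=0
Draw 3: a1=0.000, a2=0.000, a3=0.772, a4=1.620, a0=2.392; τ=−ln(0.8789)/2.392=0.054 → t=0.415; u2·a0=0.8580·2.392=2.052; a1+…+a3=0.772 < 2.052 ≤ a1+…+a4=2.392 → R4 fires; X=8 M=8 A=4 Q=5 P=0
Draw 4: a1=0.000, a2=0.000, a3=0.772, a4=1.440, a0=2.212; τ=−ln(0.3289)/2.212=0.503 → t=0.917; u2·a0=0.9753·2.212=2.157; a1+…+a3=0.772 < 2.157 ≤ a1+…+a4=2.212 → R4 fires; X=10 M=7 A=4 Q=7 P=0
Draw 5: a1=0.000, a2=0.000, a3=0.772, a4=1.260, a0=2.032; τ=−ln(0.3406)/2.032=0.530 → t=1.447; u2·a0=0.6006·2.032=1.220; a1+…+a3=0.772 < 1.220 ≤ a1+…+a4=2.032 → R4 fires; X=12 M=6 A=4 Q=9 P=0
Draw 6: a1=0.000, a2=0.000, a3=0.772, a4=1.080, a0=1.852; τ=−ln(0.1537)/1.852=1.011 → t=2.459; u2·a0=0.2343·1.852=0.434; a1+a2=0.000 < 0.434 ≤ a1+…+a3=0.772 → R3 fires; X=14 M=6 A=3 Q=9 P=0
Draw 7: a1=0.000, a2=0.000, a3=0.579, a4=1.080, a0=1.659; τ=−ln(0.3759)/1.659=0.590 → t=3.048; u2·a0=0.4002·1.659=0.664; a1+…+a3=0.579 < 0.664 ≤ a1+…+a4=1.659 → R4 fires; X=16 M=5 A=3 Q=11 P=0
Draw 8: a1=0.000, a2=0.000, a3=0.579, a4=0.900, a0=1.479; τ=−ln(0.0343)/1.479=2.280 → t=5.329; u2·a0=0.8211·1.479=1.214; a1+…+a3=0.579 < 1.214 ≤ a1+…+a4=1.479 → R4 fires; X=18 M=4 A=3 Q=13 P=0
Draw 9: a1=0.000, a2=0.000, a3=0.579, a4=0.720, a0=1.299; τ=−ln(0.1842)/1.299=1.302 → t=6.631; u2·a0=0.6109·1.299=0.794; a1+…+a3=0.579 < 0.794 ≤ a1+…+a4=1.299 → R4 fires; X=20 M=3 A=3 Q=15 P=0
Draw 10: a1=0.000, a2=0.000, a3=0.579, a4=0.540, a0=1.119; τ=−ln(0.9725)/1.119=0.025 → t=6.656; u2·a0=0.4901·1.119=0.548; a1+a2=0.000 < 0.548 ≤ a1+…+a3=0.579 → R3 fires; X=22 M=3 A=2 Q=15 P=0
Draw 11: a1=0.000, a2=0.000, a3=0.386, a4=0.540, a0=0.926; τ=−ln(0.7399)/0.926=0.325 → t=6.981; u2·a0=0.8750·0.926=0.810; a1+…+a3=0.386 < 0.810 ≤ a1+…+a4=0.926 → R4 fires; X=24 M=2 A=2 Q=17 P=0
Draw 12: a1=0.000, a2=0.000, a3=0.386, a4=0.360, a0=0.746; τ=−ln(0.6064)/0.746=0.671 → t=7.652; u2·a0=0.4494·0.746=0.335; a1+a2=0.000 < 0.335 ≤ a1+…+a3=0.386 → R3 fires; X=26 M=2 A=1 Q=17 P=0
Draw 13: a1=0.000, a2=0.000, a3=0.193, a4=0.360, a0=0.553; τ=−ln(0.7185)/0.553=0.598 → t=8.250; u2·a0=0.9786·0.553=0.541; a1+…+a3=0.193 < 0.541 ≤ a1+…+a4=0.553 → R4 fires; X=28 M=1 A=1 Q=19 P=0
Draw 14: a1=0.000, a2=0.000, a3=0.193, a4=0.180, a0=0.373; τ=−ln(0.0639)/0.373=7.374 → t=15.623; u2·a0=0.0200·0.373=0.007; a1+a2=0.000 < 0.007 ≤ a1+…+a3=0.193 → R3 fires; X=30 M=1 A=0 Q=19 P=0
Draw 15: a1=0.000, a2=0.000, a3=0.000, a4=0.180, a0=0.180; τ=−ln(0.8864)/0.180=0.670 → t=16.293 > T=15.7: stop.
A first becomes ≤ 1 when it reaches 1 at the event at t=7.652.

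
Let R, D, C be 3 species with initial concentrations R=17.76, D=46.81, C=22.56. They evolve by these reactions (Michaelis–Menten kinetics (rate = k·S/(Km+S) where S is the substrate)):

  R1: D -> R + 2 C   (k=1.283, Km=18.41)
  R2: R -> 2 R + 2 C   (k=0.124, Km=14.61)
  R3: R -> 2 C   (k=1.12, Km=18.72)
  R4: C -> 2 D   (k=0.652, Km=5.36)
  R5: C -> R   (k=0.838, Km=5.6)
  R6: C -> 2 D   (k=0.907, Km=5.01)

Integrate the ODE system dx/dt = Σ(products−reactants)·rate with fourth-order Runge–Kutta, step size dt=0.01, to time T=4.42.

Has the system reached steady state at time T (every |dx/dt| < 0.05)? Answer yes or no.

RK4 with dt=0.01: 442 steps to T=4.42. Trajectory (selected grid times):
t=0.00: R=17.76 D=46.81 C=22.56
t=0.49: R=18.31 D=47.60 C=23.12
t=0.98: R=18.85 D=48.40 C=23.68
t=1.47: R=19.40 D=49.20 C=24.26
t=1.96: R=19.95 D=50.01 C=24.84
t=2.46: R=20.50 D=50.83 C=25.45
t=2.95: R=21.05 D=51.64 C=26.05
t=3.44: R=21.60 D=52.45 C=26.65
t=3.93: R=22.14 D=53.27 C=27.27
t=4.42: R=22.69 D=54.09 C=27.89
Rates at T: R1=0.9572, R2=0.0754, R3=0.6137, R4=0.5469, R5=0.6979, R6=0.7689
dx/dt at T (Σ net stoichiometry × rate): R=+1.1168, D=+1.6744, C=+1.2790
Largest |dx/dt| is |+1.6744| (D) ≥ 0.05 → not steady.

Steady state at T: no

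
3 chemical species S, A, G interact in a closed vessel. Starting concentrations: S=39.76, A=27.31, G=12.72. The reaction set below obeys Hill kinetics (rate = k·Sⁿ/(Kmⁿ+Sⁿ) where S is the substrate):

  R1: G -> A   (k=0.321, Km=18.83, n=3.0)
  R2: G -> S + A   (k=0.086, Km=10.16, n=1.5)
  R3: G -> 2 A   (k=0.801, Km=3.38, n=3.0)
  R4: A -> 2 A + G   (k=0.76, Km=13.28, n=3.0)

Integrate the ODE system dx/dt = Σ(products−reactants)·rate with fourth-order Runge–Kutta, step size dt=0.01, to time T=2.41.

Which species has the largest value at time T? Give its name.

Dominant species at T: S

RK4 with dt=0.01: 241 steps to T=2.41. Trajectory (selected grid times):
t=0.00: S=39.76 A=27.31 G=12.72
t=0.27: S=39.77 A=27.95 G=12.66
t=0.54: S=39.79 A=28.60 G=12.60
t=0.80: S=39.80 A=29.22 G=12.54
t=1.07: S=39.81 A=29.86 G=12.49
t=1.34: S=39.83 A=30.51 G=12.43
t=1.61: S=39.84 A=31.16 G=12.38
t=1.87: S=39.85 A=31.78 G=12.32
t=2.14: S=39.87 A=32.43 G=12.27
t=2.41: S=39.88 A=33.07 G=12.22
At T=2.41: S=39.88 A=33.07 G=12.22; the largest is S.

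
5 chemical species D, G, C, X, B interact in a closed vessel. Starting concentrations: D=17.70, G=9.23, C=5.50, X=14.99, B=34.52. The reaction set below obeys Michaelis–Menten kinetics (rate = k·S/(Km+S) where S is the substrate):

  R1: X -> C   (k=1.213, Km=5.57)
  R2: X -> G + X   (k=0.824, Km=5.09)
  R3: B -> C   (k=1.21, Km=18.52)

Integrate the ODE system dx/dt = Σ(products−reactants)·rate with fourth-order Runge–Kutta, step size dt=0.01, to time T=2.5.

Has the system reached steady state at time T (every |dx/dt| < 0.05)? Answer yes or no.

Steady state at T: no

RK4 with dt=0.01: 250 steps to T=2.5. Trajectory (selected grid times):
t=0.00: D=17.70 G=9.23 C=5.50 X=14.99 B=34.52
t=0.28: D=17.70 G=9.40 C=5.97 X=14.74 B=34.30
t=0.56: D=17.70 G=9.57 C=6.43 X=14.50 B=34.08
t=0.83: D=17.70 G=9.74 C=6.88 X=14.26 B=33.87
t=1.11: D=17.70 G=9.91 C=7.34 X=14.02 B=33.65
t=1.39: D=17.70 G=10.08 C=7.80 X=13.77 B=33.43
t=1.67: D=17.70 G=10.24 C=8.26 X=13.53 B=33.21
t=1.94: D=17.70 G=10.41 C=8.70 X=13.30 B=33.00
t=2.22: D=17.70 G=10.57 C=9.16 X=13.06 B=32.79
t=2.50: D=17.70 G=10.74 C=9.61 X=12.83 B=32.57
Rates at T: R1=0.8457, R2=0.5899, R3=0.7714
dx/dt at T (Σ net stoichiometry × rate): D=+0.0000, G=+0.5899, C=+1.6171, X=-0.8457, B=-0.7714
Largest |dx/dt| is |+1.6171| (C) ≥ 0.05 → not steady.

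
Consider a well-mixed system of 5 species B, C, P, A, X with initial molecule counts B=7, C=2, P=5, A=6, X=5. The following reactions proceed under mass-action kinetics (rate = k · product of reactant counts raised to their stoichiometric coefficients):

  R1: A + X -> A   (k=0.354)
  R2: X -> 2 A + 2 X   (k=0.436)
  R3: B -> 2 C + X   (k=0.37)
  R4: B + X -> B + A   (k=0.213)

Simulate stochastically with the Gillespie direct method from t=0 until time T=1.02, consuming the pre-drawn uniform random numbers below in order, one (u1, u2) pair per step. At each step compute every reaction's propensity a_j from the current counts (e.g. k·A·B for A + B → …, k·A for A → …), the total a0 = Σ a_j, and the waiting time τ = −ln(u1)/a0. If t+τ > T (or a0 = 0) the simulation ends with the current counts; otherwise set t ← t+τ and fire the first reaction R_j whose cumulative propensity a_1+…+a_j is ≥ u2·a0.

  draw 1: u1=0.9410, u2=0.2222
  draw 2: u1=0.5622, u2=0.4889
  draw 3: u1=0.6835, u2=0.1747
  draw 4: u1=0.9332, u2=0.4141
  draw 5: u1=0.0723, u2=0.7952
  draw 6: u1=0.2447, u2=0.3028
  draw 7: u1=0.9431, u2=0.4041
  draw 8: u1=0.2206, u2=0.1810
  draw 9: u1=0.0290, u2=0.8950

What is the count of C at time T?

t=0.000: B=7 C=2 P=5 A=6 X=5
Draw 1: a1=10.620, a2=2.180, a3=2.590, a4=7.455, a0=22.845; τ=−ln(0.9410)/22.845=0.003 → t=0.003; u2·a0=0.2222·22.845=5.076 ≤ a1=10.620 → R1 fires; B=7 C=2 P=5 A=6 X=4
Draw 2: a1=8.496, a2=1.744, a3=2.590, a4=5.964, a0=18.794; τ=−ln(0.5622)/18.794=0.031 → t=0.033; u2·a0=0.4889·18.794=9.188; a1=8.496 < 9.188 ≤ a1+a2=10.240 → R2 fires; B=7 C=2 P=5 A=8 X=5
Draw 3: a1=14.160, a2=2.180, a3=2.590, a4=7.455, a0=26.385; τ=−ln(0.6835)/26.385=0.014 → t=0.048; u2·a0=0.1747·26.385=4.609 ≤ a1=14.160 → R1 fires; B=7 C=2 P=5 A=8 X=4
Draw 4: a1=11.328, a2=1.744, a3=2.590, a4=5.964, a0=21.626; τ=−ln(0.9332)/21.626=0.003 → t=0.051; u2·a0=0.4141·21.626=8.955 ≤ a1=11.328 → R1 fires; B=7 C=2 P=5 A=8 X=3
Draw 5: a1=8.496, a2=1.308, a3=2.590, a4=4.473, a0=16.867; τ=−ln(0.0723)/16.867=0.156 → t=0.207; u2·a0=0.7952·16.867=13.413; a1+…+a3=12.394 < 13.413 ≤ a1+…+a4=16.867 → R4 fires; B=7 C=2 P=5 A=9 X=2
Draw 6: a1=6.372, a2=0.872, a3=2.590, a4=2.982, a0=12.816; τ=−ln(0.2447)/12.816=0.110 → t=0.317; u2·a0=0.3028·12.816=3.881 ≤ a1=6.372 → R1 fires; B=7 C=2 P=5 A=9 X=1
Draw 7: a1=3.186, a2=0.436, a3=2.590, a4=1.491, a0=7.703; τ=−ln(0.9431)/7.703=0.008 → t=0.324; u2·a0=0.4041·7.703=3.113 ≤ a1=3.186 → R1 fires; B=7 C=2 P=5 A=9 X=0
Draw 8: a1=0.000, a2=0.000, a3=2.590, a4=0.000, a0=2.590; τ=−ln(0.2206)/2.590=0.584 → t=0.908; u2·a0=0.1810·2.590=0.469; a1+a2=0.000 < 0.469 ≤ a1+…+a3=2.590 → R3 fires; B=6 C=4 P=5 A=9 X=1
Draw 9: a1=3.186, a2=0.436, a3=2.220, a4=1.278, a0=7.120; τ=−ln(0.0290)/7.120=0.497 → t=1.405 > T=1.02: stop.
Read off C at T=1.02: 4

C at T = 4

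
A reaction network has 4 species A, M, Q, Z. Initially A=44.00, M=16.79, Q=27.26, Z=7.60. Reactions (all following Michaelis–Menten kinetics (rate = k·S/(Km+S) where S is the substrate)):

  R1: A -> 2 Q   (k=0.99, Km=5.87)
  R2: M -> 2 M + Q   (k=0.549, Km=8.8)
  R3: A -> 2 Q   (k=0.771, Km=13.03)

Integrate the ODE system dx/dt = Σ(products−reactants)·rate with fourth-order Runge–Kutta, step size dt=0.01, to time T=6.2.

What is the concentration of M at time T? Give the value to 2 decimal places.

M at T = 19.07

RK4 with dt=0.01: 620 steps to T=6.2. Trajectory (selected grid times):
t=0.00: A=44.00 M=16.79 Q=27.26 Z=7.60
t=0.69: A=42.99 M=17.04 Q=29.53 Z=7.60
t=1.38: A=41.98 M=17.29 Q=31.80 Z=7.60
t=2.07: A=40.98 M=17.54 Q=34.05 Z=7.60
t=2.76: A=39.98 M=17.79 Q=36.31 Z=7.60
t=3.44: A=39.00 M=18.04 Q=38.52 Z=7.60
t=4.13: A=38.01 M=18.30 Q=40.75 Z=7.60
t=4.82: A=37.02 M=18.56 Q=42.98 Z=7.60
t=5.51: A=36.04 M=18.81 Q=45.20 Z=7.60
t=6.20: A=35.07 M=19.07 Q=47.41 Z=7.60
Read off M at T=6.2: 19.07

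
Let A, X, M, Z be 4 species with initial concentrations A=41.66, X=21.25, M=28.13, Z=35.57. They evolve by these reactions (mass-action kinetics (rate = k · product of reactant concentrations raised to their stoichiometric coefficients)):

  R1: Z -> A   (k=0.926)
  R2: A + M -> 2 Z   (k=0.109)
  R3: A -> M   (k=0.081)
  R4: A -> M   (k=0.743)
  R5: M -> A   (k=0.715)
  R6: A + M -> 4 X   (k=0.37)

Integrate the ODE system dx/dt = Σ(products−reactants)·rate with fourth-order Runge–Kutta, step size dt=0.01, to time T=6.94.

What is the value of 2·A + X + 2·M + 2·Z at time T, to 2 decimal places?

Check how each reaction changes W = 2·A + X + 2·M + 2·Z (weight of products minus weight of reactants):
R1: Z -> A: (2·1) − (2·1) = 2 − 2 = 0
R2: A + M -> 2 Z: (2·2) − (2·1 + 2·1) = 4 − 4 = 0
R3: A -> M: (2·1) − (2·1) = 2 − 2 = 0
R4: A -> M: (2·1) − (2·1) = 2 − 2 = 0
R5: M -> A: (2·1) − (2·1) = 2 − 2 = 0
R6: A + M -> 4 X: (1·4) − (2·1 + 2·1) = 4 − 4 = 0
Every reaction leaves W unchanged, so W is conserved and no simulation is needed: W(T) = W(0) = 2·41.66 + 21.25 + 2·28.13 + 2·35.57 = 231.97

Value at T = 231.97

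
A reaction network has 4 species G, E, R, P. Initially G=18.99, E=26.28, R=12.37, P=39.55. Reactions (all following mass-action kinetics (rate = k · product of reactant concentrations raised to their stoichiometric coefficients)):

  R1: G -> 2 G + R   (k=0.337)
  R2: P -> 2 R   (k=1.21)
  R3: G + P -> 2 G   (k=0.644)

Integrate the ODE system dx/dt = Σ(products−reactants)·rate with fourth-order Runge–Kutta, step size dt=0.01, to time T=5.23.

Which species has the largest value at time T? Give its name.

RK4 with dt=0.01: 523 steps to T=5.23. Trajectory (selected grid times):
t=0.00: G=18.99 E=26.28 R=12.37 P=39.55
t=0.58: G=68.06 E=26.28 R=27.98 P=0.00
t=1.16: G=82.75 E=26.28 R=42.67 P=0.00
t=1.74: G=100.61 E=26.28 R=60.53 P=0.00
t=2.32: G=122.33 E=26.28 R=82.25 P=0.00
t=2.91: G=149.24 E=26.28 R=109.16 P=0.00
t=3.49: G=181.45 E=26.28 R=141.38 P=0.00
t=4.07: G=220.62 E=26.28 R=180.55 P=0.00
t=4.65: G=268.25 E=26.28 R=228.17 P=0.00
t=5.23: G=326.16 E=26.28 R=286.08 P=0.00
At T=5.23: G=326.16 E=26.28 R=286.08 P=0.00; the largest is G.

Dominant species at T: G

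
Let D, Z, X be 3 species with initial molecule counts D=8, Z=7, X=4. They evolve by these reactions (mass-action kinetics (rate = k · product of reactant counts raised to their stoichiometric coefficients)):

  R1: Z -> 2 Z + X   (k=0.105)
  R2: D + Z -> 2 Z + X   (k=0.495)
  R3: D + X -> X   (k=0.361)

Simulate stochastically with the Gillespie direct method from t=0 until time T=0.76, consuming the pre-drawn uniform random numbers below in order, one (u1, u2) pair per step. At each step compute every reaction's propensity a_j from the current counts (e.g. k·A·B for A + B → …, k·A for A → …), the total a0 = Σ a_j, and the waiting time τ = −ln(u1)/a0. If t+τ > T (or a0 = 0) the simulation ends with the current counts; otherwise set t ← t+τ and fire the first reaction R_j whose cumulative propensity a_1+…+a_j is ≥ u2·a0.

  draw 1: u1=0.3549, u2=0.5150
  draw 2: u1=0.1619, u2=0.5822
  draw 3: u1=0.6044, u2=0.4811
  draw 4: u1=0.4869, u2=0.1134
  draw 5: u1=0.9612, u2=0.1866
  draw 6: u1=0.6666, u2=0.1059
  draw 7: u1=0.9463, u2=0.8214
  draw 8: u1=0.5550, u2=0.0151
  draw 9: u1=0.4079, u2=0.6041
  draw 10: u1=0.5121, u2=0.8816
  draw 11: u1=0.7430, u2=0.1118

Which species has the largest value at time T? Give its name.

t=0.000: D=8 Z=7 X=4
Draw 1: a1=0.735, a2=27.720, a3=11.552, a0=40.007; τ=−ln(0.3549)/40.007=0.026 → t=0.026; u2·a0=0.5150·40.007=20.604; a1=0.735 < 20.604 ≤ a1+a2=28.455 → R2 fires; D=7 Z=8 X=5
Draw 2: a1=0.840, a2=27.720, a3=12.635, a0=41.195; τ=−ln(0.1619)/41.195=0.044 → t=0.070; u2·a0=0.5822·41.195=23.984; a1=0.840 < 23.984 ≤ a1+a2=28.560 → R2 fires; D=6 Z=9 X=6
Draw 3: a1=0.945, a2=26.730, a3=12.996, a0=40.671; τ=−ln(0.6044)/40.671=0.012 → t=0.082; u2·a0=0.4811·40.671=19.567; a1=0.945 < 19.567 ≤ a1+a2=27.675 → R2 fires; D=5 Z=10 X=7
Draw 4: a1=1.050, a2=24.750, a3=12.635, a0=38.435; τ=−ln(0.4869)/38.435=0.019 → t=0.101; u2·a0=0.1134·38.435=4.359; a1=1.050 < 4.359 ≤ a1+a2=25.800 → R2 fires; D=4 Z=11 X=8
Draw 5: a1=1.155, a2=21.780, a3=11.552, a0=34.487; τ=−ln(0.9612)/34.487=0.001 → t=0.102; u2·a0=0.1866·34.487=6.435; a1=1.155 < 6.435 ≤ a1+a2=22.935 → R2 fires; D=3 Z=12 X=9
Draw 6: a1=1.260, a2=17.820, a3=9.747, a0=28.827; τ=−ln(0.6666)/28.827=0.014 → t=0.116; u2·a0=0.1059·28.827=3.053; a1=1.260 < 3.053 ≤ a1+a2=19.080 → R2 fires; D=2 Z=13 X=10
Draw 7: a1=1.365, a2=12.870, a3=7.220, a0=21.455; τ=−ln(0.9463)/21.455=0.003 → t=0.119; u2·a0=0.8214·21.455=17.623; a1+a2=14.235 < 17.623 ≤ a1+…+a3=21.455 → R3 fires; D=1 Z=13 X=10
Draw 8: a1=1.365, a2=6.435, a3=3.610, a0=11.410; τ=−ln(0.5550)/11.410=0.052 → t=0.171; u2·a0=0.0151·11.410=0.172 ≤ a1=1.365 → R1 fires; D=1 Z=14 X=11
Draw 9: a1=1.470, a2=6.930, a3=3.971, a0=12.371; τ=−ln(0.4079)/12.371=0.072 → t=0.243; u2·a0=0.6041·12.371=7.473; a1=1.470 < 7.473 ≤ a1+a2=8.400 → R2 fires; D=0 Z=15 X=12
Draw 10: a1=1.575, a2=0.000, a3=0.000, a0=1.575; τ=−ln(0.5121)/1.575=0.425 → t=0.668; u2·a0=0.8816·1.575=1.389 ≤ a1=1.575 → R1 fires; D=0 Z=16 X=13
Draw 11: a1=1.680, a2=0.000, a3=0.000, a0=1.680; τ=−ln(0.7430)/1.680=0.177 → t=0.845 > T=0.76: stop.
At T=0.76: D=0 Z=16 X=13; the largest is Z.

Dominant species at T: Z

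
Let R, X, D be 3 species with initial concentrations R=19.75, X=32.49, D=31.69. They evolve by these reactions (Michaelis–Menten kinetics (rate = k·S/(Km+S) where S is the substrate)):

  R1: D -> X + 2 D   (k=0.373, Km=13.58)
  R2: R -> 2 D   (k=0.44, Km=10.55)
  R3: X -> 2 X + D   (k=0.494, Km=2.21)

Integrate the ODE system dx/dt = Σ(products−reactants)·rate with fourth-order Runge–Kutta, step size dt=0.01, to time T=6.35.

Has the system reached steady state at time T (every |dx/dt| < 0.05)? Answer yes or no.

RK4 with dt=0.01: 635 steps to T=6.35. Trajectory (selected grid times):
t=0.00: R=19.75 X=32.49 D=31.69
t=0.71: R=19.55 X=33.00 D=32.61
t=1.41: R=19.35 X=33.51 D=33.52
t=2.12: R=19.15 X=34.03 D=34.44
t=2.82: R=18.95 X=34.55 D=35.35
t=3.53: R=18.75 X=35.07 D=36.27
t=4.23: R=18.55 X=35.58 D=37.18
t=4.94: R=18.35 X=36.11 D=38.11
t=5.64: R=18.16 X=36.63 D=39.01
t=6.35: R=17.96 X=37.16 D=39.94
Rates at T: R1=0.2784, R2=0.2772, R3=0.4663
dx/dt at T (Σ net stoichiometry × rate): R=-0.2772, X=+0.7446, D=+1.2990
Largest |dx/dt| is |+1.2990| (D) ≥ 0.05 → not steady.

Steady state at T: no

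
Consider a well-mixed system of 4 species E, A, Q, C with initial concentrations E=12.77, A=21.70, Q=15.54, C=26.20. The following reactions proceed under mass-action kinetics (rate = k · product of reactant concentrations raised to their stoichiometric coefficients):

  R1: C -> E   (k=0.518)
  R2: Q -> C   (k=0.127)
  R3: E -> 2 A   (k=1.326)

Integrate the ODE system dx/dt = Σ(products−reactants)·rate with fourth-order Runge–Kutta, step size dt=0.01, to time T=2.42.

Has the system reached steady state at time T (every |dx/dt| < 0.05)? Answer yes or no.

Steady state at T: no

RK4 with dt=0.01: 242 steps to T=2.42. Trajectory (selected grid times):
t=0.00: E=12.77 A=21.70 Q=15.54 C=26.20
t=0.27: E=11.82 A=30.51 Q=15.02 C=23.27
t=0.54: E=10.84 A=38.62 Q=14.51 C=20.70
t=0.81: E=9.87 A=46.03 Q=14.02 C=18.46
t=1.08: E=8.94 A=52.76 Q=13.55 C=16.49
t=1.34: E=8.11 A=58.64 Q=13.11 C=14.82
t=1.61: E=7.32 A=64.15 Q=12.67 C=13.30
t=1.88: E=6.59 A=69.13 Q=12.24 C=11.96
t=2.15: E=5.94 A=73.61 Q=11.83 C=10.79
t=2.42: E=5.35 A=77.65 Q=11.43 C=9.75
Rates at T: R1=5.0509, R2=1.4514, R3=7.1007
dx/dt at T (Σ net stoichiometry × rate): E=-2.0499, A=+14.2015, Q=-1.4514, C=-3.5995
Largest |dx/dt| is |+14.2015| (A) ≥ 0.05 → not steady.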